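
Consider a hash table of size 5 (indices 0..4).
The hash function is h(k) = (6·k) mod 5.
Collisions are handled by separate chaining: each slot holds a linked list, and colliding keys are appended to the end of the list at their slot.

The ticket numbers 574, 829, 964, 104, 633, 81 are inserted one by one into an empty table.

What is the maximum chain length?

Insert 574: h=4, bucket 4 empty -> new chain.
Insert 829: h=4, bucket 4 nonempty -> append to chain.
Insert 964: h=4, bucket 4 nonempty -> append to chain.
Insert 104: h=4, bucket 4 nonempty -> append to chain.
Insert 633: h=3, bucket 3 empty -> new chain.
Insert 81: h=1, bucket 1 empty -> new chain.
Final buckets:
0: .
1: 81
2: .
3: 633
4: 574 -> 829 -> 964 -> 104

4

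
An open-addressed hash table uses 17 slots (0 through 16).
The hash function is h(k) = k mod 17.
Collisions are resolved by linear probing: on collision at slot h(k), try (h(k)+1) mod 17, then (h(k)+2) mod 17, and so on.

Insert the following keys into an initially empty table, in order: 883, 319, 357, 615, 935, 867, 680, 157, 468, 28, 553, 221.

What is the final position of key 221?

883 hashes to 16; slot 16 is free → place at 16.
319 hashes to 13; slot 13 is free → place at 13.
357 hashes to 0; slot 0 is free → place at 0.
615 hashes to 3; slot 3 is free → place at 3.
935 hashes to 0; 0 taken → place at 1.
867 hashes to 0; 0,1 taken → place at 2.
680 hashes to 0; 0,1,2,3 taken → place at 4.
157 hashes to 4; 4 taken → place at 5.
468 hashes to 9; slot 9 is free → place at 9.
28 hashes to 11; slot 11 is free → place at 11.
553 hashes to 9; 9 taken → place at 10.
221 hashes to 0; 0,1,2,3,4,5 taken → place at 6.
Table: [357, 935, 867, 615, 680, 157, 221, _, _, 468, 553, 28, _, 319, _, _, 883]

6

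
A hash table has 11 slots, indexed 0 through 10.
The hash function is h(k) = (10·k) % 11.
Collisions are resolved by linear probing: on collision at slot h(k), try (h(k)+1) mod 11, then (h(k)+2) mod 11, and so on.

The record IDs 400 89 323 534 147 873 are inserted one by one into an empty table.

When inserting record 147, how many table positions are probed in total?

400: h=7 → slot 7
89: h=10 → slot 10
323: h=7, probe 7,8 → slot 8
534: h=5 → slot 5
147: h=7, probe 7,8,9 → slot 9
873: h=7, probe 7,8,9,10,0 → slot 0
Table: [873, —, —, —, —, 534, —, 400, 323, 147, 89]

3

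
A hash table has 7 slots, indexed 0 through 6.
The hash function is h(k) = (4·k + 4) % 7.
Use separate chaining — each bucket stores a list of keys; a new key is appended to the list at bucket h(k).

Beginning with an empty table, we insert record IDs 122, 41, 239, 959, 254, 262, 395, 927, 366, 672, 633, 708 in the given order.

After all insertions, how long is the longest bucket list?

5

Insert 122: h=2, bucket 2 empty → new chain.
Insert 41: h=0, bucket 0 empty → new chain.
Insert 239: h=1, bucket 1 empty → new chain.
Insert 959: h=4, bucket 4 empty → new chain.
Insert 254: h=5, bucket 5 empty → new chain.
Insert 262: h=2, bucket 2 nonempty → append to chain.
Insert 395: h=2, bucket 2 nonempty → append to chain.
Insert 927: h=2, bucket 2 nonempty → append to chain.
Insert 366: h=5, bucket 5 nonempty → append to chain.
Insert 672: h=4, bucket 4 nonempty → append to chain.
Insert 633: h=2, bucket 2 nonempty → append to chain.
Insert 708: h=1, bucket 1 nonempty → append to chain.
Final buckets:
0: 41
1: 239 -> 708
2: 122 -> 262 -> 395 -> 927 -> 633
3: -
4: 959 -> 672
5: 254 -> 366
6: -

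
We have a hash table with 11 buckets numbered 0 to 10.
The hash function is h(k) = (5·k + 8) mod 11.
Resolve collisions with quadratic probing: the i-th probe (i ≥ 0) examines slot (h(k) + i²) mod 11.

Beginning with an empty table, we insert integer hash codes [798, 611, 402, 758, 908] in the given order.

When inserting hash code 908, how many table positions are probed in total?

5

798: h=5 => slot 5
611: h=5, probe 5,6 => slot 6
402: h=5, probe 5,6,9 => slot 9
758: h=3 => slot 3
908: h=5, probe 5,6,9,3,10 => slot 10
Table: [—, —, —, 758, —, 798, 611, —, —, 402, 908]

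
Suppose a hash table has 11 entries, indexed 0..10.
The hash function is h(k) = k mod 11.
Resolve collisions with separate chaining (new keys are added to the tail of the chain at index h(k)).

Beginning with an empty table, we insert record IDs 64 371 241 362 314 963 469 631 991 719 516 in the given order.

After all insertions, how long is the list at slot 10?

3

Insert 64: h=9, bucket 9 empty → new chain.
Insert 371: h=8, bucket 8 empty → new chain.
Insert 241: h=10, bucket 10 empty → new chain.
Insert 362: h=10, bucket 10 nonempty → append to chain.
Insert 314: h=6, bucket 6 empty → new chain.
Insert 963: h=6, bucket 6 nonempty → append to chain.
Insert 469: h=7, bucket 7 empty → new chain.
Insert 631: h=4, bucket 4 empty → new chain.
Insert 991: h=1, bucket 1 empty → new chain.
Insert 719: h=4, bucket 4 nonempty → append to chain.
Insert 516: h=10, bucket 10 nonempty → append to chain.
Final buckets:
0: -
1: 991
2: -
3: -
4: 631 -> 719
5: -
6: 314 -> 963
7: 469
8: 371
9: 64
10: 241 -> 362 -> 516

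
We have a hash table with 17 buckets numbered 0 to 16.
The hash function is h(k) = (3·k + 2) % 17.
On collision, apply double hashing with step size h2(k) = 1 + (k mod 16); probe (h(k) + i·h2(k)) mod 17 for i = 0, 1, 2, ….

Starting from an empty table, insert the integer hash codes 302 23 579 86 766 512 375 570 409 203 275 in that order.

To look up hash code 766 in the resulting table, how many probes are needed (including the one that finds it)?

Insert 302: h=7, slot 7 empty => index 7.
Insert 23: h=3, slot 3 empty => index 3.
Insert 579: h=5, slot 5 empty => index 5.
Insert 86: h=5, h2=7, slot 5 occupied => index 12.
Insert 766: h=5, h2=15, slots 5,3 occupied => index 1.
Insert 512: h=8, slot 8 empty => index 8.
Insert 375: h=5, h2=8, slot 5 occupied => index 13.
Insert 570: h=12, h2=11, slot 12 occupied => index 6.
Insert 409: h=5, h2=10, slot 5 occupied => index 15.
Insert 203: h=16, slot 16 empty => index 16.
Insert 275: h=11, slot 11 empty => index 11.
Table: [-, 766, -, 23, -, 579, 570, 302, 512, -, -, 275, 86, 375, -, 409, 203]
Lookup 766: h=5, h2=15, probe 5,3,1 → found at 1.

3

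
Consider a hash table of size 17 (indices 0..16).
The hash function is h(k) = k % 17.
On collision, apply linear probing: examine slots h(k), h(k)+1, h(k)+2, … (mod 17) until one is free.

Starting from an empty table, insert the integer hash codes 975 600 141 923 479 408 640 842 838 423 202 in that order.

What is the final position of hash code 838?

975: h=6 -> slot 6
600: h=5 -> slot 5
141: h=5, probe 5,6,7 -> slot 7
923: h=5, probe 5,6,7,8 -> slot 8
479: h=3 -> slot 3
408: h=0 -> slot 0
640: h=11 -> slot 11
842: h=9 -> slot 9
838: h=5, probe 5,6,7,8,9,10 -> slot 10
423: h=15 -> slot 15
202: h=15, probe 15,16 -> slot 16
Table: [408, ., ., 479, ., 600, 975, 141, 923, 842, 838, 640, ., ., ., 423, 202]

10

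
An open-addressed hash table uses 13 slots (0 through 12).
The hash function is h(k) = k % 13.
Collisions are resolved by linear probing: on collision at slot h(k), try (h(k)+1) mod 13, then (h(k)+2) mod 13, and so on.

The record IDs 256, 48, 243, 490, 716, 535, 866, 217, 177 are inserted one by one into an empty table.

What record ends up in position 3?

256 hashes to 9; slot 9 is free => place at 9.
48 hashes to 9; 9 taken => place at 10.
243 hashes to 9; 9,10 taken => place at 11.
490 hashes to 9; 9,10,11 taken => place at 12.
716 hashes to 1; slot 1 is free => place at 1.
535 hashes to 2; slot 2 is free => place at 2.
866 hashes to 8; slot 8 is free => place at 8.
217 hashes to 9; 9,10,11,12 taken => place at 0.
177 hashes to 8; 8,9,10,11,12,0,1,2 taken => place at 3.
Table: [217, 716, 535, 177, -, -, -, -, 866, 256, 48, 243, 490]

177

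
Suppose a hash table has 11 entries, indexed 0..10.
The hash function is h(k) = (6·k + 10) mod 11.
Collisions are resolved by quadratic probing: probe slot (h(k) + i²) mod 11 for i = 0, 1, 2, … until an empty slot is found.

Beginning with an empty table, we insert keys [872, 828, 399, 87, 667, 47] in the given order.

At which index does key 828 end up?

7

Insert 872: h=6, slot 6 empty -> index 6.
Insert 828: h=6, slot 6 occupied -> index 7.
Insert 399: h=6, slots 6,7 occupied -> index 10.
Insert 87: h=4, slot 4 empty -> index 4.
Insert 667: h=8, slot 8 empty -> index 8.
Insert 47: h=6, slots 6,7,10,4 occupied -> index 0.
Table: [47, -, -, -, 87, -, 872, 828, 667, -, 399]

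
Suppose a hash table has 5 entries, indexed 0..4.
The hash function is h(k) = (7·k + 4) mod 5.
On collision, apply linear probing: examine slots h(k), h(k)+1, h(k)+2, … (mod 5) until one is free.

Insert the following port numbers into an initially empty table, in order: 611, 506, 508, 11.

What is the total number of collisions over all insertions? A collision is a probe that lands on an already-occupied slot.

3

611 hashes to 1; slot 1 is free => place at 1.
506 hashes to 1; 1 taken => place at 2.
508 hashes to 0; slot 0 is free => place at 0.
11 hashes to 1; 1,2 taken => place at 3.
Table: [508, 611, 506, 11, —]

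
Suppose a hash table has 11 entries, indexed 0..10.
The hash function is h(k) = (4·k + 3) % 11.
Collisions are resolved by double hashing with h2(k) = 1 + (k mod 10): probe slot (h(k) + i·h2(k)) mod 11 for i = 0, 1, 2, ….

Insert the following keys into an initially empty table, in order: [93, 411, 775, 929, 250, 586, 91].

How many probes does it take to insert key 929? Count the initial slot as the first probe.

2

Insert 93: h=1, slot 1 empty → index 1.
Insert 411: h=8, slot 8 empty → index 8.
Insert 775: h=1, h2=6, slot 1 occupied → index 7.
Insert 929: h=1, h2=10, slot 1 occupied → index 0.
Insert 250: h=2, slot 2 empty → index 2.
Insert 586: h=4, slot 4 empty → index 4.
Insert 91: h=4, h2=2, slot 4 occupied → index 6.
Table: [929, 93, 250, ∅, 586, ∅, 91, 775, 411, ∅, ∅]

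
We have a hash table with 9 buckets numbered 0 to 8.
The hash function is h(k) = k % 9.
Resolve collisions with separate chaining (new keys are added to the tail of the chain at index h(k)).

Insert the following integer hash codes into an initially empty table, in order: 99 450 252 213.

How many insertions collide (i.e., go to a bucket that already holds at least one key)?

Insert 99: h=0, bucket 0 empty → new chain.
Insert 450: h=0, bucket 0 nonempty → append to chain.
Insert 252: h=0, bucket 0 nonempty → append to chain.
Insert 213: h=6, bucket 6 empty → new chain.
Final buckets:
0: 99 -> 450 -> 252
1: -
2: -
3: -
4: -
5: -
6: 213
7: -
8: -

2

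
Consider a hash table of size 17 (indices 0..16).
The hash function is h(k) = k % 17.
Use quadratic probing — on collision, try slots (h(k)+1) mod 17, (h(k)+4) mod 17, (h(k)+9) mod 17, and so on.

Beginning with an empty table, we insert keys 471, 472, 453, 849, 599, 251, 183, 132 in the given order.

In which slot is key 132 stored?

5

Insert 471: h=12, slot 12 empty -> index 12.
Insert 472: h=13, slot 13 empty -> index 13.
Insert 453: h=11, slot 11 empty -> index 11.
Insert 849: h=16, slot 16 empty -> index 16.
Insert 599: h=4, slot 4 empty -> index 4.
Insert 251: h=13, slot 13 occupied -> index 14.
Insert 183: h=13, slots 13,14 occupied -> index 0.
Insert 132: h=13, slots 13,14,0 occupied -> index 5.
Table: [183, —, —, —, 599, 132, —, —, —, —, —, 453, 471, 472, 251, —, 849]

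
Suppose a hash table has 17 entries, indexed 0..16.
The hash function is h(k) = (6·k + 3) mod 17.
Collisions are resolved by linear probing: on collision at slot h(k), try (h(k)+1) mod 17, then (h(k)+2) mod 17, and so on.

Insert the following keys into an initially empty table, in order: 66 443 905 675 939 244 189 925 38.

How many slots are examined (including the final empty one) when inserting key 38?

66 hashes to 8; slot 8 is free → place at 8.
443 hashes to 9; slot 9 is free → place at 9.
905 hashes to 10; slot 10 is free → place at 10.
675 hashes to 7; slot 7 is free → place at 7.
939 hashes to 10; 10 taken → place at 11.
244 hashes to 5; slot 5 is free → place at 5.
189 hashes to 15; slot 15 is free → place at 15.
925 hashes to 11; 11 taken → place at 12.
38 hashes to 10; 10,11,12 taken → place at 13.
Table: [., ., ., ., ., 244, ., 675, 66, 443, 905, 939, 925, 38, ., 189, .]

4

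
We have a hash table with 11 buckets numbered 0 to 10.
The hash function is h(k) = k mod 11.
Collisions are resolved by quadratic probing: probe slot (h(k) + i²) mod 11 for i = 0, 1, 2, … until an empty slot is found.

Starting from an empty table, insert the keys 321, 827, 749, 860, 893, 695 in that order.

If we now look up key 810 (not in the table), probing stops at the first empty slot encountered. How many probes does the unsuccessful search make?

2

321 hashes to 2; slot 2 is free => place at 2.
827 hashes to 2; 2 taken => place at 3.
749 hashes to 1; slot 1 is free => place at 1.
860 hashes to 2; 2,3 taken => place at 6.
893 hashes to 2; 2,3,6 taken => place at 0.
695 hashes to 2; 2,3,6,0 taken => place at 7.
Table: [893, 749, 321, 827, -, -, 860, 695, -, -, -]
Lookup 810: h=7, probe 7,8 → slot 8 empty, not found.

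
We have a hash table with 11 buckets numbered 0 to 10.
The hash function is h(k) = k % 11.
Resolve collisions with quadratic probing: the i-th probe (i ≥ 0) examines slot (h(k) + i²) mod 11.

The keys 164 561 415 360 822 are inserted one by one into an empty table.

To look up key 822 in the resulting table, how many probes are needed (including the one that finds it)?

3

Insert 164: h=10, slot 10 empty -> index 10.
Insert 561: h=0, slot 0 empty -> index 0.
Insert 415: h=8, slot 8 empty -> index 8.
Insert 360: h=8, slot 8 occupied -> index 9.
Insert 822: h=8, slots 8,9 occupied -> index 1.
Table: [561, 822, —, —, —, —, —, —, 415, 360, 164]
Lookup 822: h=8, probe 8,9,1 → found at 1.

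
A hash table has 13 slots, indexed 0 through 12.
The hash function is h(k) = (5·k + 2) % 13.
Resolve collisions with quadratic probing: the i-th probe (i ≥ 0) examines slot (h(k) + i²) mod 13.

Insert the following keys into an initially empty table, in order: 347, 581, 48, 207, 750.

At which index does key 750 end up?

4

347 hashes to 8; slot 8 is free -> place at 8.
581 hashes to 8; 8 taken -> place at 9.
48 hashes to 8; 8,9 taken -> place at 12.
207 hashes to 10; slot 10 is free -> place at 10.
750 hashes to 8; 8,9,12 taken -> place at 4.
Table: [∅, ∅, ∅, ∅, 750, ∅, ∅, ∅, 347, 581, 207, ∅, 48]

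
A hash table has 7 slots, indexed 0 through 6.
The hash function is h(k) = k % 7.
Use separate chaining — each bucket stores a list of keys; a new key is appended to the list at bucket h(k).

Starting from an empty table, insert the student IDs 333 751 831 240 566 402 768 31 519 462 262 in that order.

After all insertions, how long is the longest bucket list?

3

Insert 333: h=4, bucket 4 empty → new chain.
Insert 751: h=2, bucket 2 empty → new chain.
Insert 831: h=5, bucket 5 empty → new chain.
Insert 240: h=2, bucket 2 nonempty → append to chain.
Insert 566: h=6, bucket 6 empty → new chain.
Insert 402: h=3, bucket 3 empty → new chain.
Insert 768: h=5, bucket 5 nonempty → append to chain.
Insert 31: h=3, bucket 3 nonempty → append to chain.
Insert 519: h=1, bucket 1 empty → new chain.
Insert 462: h=0, bucket 0 empty → new chain.
Insert 262: h=3, bucket 3 nonempty → append to chain.
Final buckets:
0: 462
1: 519
2: 751 -> 240
3: 402 -> 31 -> 262
4: 333
5: 831 -> 768
6: 566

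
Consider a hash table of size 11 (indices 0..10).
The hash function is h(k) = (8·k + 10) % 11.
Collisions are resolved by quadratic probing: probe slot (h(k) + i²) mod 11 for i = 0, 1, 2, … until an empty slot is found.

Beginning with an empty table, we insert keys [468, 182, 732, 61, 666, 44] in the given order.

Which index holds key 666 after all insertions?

468 hashes to 3; slot 3 is free → place at 3.
182 hashes to 3; 3 taken → place at 4.
732 hashes to 3; 3,4 taken → place at 7.
61 hashes to 3; 3,4,7 taken → place at 1.
666 hashes to 3; 3,4,7,1 taken → place at 8.
44 hashes to 10; slot 10 is free → place at 10.
Table: [-, 61, -, 468, 182, -, -, 732, 666, -, 44]

8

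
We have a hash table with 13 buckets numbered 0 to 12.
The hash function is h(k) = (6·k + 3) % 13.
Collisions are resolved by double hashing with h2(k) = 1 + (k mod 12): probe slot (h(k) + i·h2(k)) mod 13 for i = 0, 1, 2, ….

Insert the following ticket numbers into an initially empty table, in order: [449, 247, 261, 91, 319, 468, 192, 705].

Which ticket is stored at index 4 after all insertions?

449 hashes to 6; slot 6 is free -> place at 6.
247 hashes to 3; slot 3 is free -> place at 3.
261 hashes to 9; slot 9 is free -> place at 9.
91 hashes to 3, h2=8; 3 taken -> place at 11.
319 hashes to 6, h2=8; 6 taken -> place at 1.
468 hashes to 3, h2=1; 3 taken -> place at 4.
192 hashes to 11, h2=1; 11 taken -> place at 12.
705 hashes to 8; slot 8 is free -> place at 8.
Table: [-, 319, -, 247, 468, -, 449, -, 705, 261, -, 91, 192]

468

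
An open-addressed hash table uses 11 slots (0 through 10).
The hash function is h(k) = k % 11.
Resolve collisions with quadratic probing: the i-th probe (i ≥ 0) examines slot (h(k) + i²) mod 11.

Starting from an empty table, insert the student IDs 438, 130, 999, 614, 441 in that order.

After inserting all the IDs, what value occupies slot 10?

130

438: h=9 → slot 9
130: h=9, probe 9,10 → slot 10
999: h=9, probe 9,10,2 → slot 2
614: h=9, probe 9,10,2,7 → slot 7
441: h=1 → slot 1
Table: [_, 441, 999, _, _, _, _, 614, _, 438, 130]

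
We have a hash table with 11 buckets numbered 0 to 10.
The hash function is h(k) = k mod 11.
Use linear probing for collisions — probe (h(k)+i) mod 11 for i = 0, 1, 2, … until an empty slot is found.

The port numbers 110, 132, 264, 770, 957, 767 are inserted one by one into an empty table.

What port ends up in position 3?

770

110 hashes to 0; slot 0 is free → place at 0.
132 hashes to 0; 0 taken → place at 1.
264 hashes to 0; 0,1 taken → place at 2.
770 hashes to 0; 0,1,2 taken → place at 3.
957 hashes to 0; 0,1,2,3 taken → place at 4.
767 hashes to 8; slot 8 is free → place at 8.
Table: [110, 132, 264, 770, 957, _, _, _, 767, _, _]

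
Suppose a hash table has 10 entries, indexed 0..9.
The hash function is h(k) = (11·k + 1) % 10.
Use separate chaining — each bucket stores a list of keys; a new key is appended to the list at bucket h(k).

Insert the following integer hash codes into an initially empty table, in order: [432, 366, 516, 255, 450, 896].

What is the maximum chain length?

3

432 -> bucket 3
366 -> bucket 7
516 -> bucket 7 (collision)
255 -> bucket 6
450 -> bucket 1
896 -> bucket 7 (collision)
Final buckets:
0: —
1: 450
2: —
3: 432
4: —
5: —
6: 255
7: 366 -> 516 -> 896
8: —
9: —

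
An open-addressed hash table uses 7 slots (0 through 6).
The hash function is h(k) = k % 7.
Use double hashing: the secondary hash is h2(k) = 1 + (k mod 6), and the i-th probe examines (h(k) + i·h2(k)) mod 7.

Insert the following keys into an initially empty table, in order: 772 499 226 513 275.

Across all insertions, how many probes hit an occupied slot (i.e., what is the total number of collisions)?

4

772 hashes to 2; slot 2 is free → place at 2.
499 hashes to 2, h2=2; 2 taken → place at 4.
226 hashes to 2, h2=5; 2 taken → place at 0.
513 hashes to 2, h2=4; 2 taken → place at 6.
275 hashes to 2, h2=6; 2 taken → place at 1.
Table: [226, 275, 772, ∅, 499, ∅, 513]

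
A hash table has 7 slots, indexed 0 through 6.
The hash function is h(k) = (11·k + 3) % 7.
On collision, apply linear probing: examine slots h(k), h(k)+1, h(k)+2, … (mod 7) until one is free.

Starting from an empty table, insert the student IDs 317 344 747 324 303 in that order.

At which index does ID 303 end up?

6

317: h=4 -> slot 4
344: h=0 -> slot 0
747: h=2 -> slot 2
324: h=4, probe 4,5 -> slot 5
303: h=4, probe 4,5,6 -> slot 6
Table: [344, _, 747, _, 317, 324, 303]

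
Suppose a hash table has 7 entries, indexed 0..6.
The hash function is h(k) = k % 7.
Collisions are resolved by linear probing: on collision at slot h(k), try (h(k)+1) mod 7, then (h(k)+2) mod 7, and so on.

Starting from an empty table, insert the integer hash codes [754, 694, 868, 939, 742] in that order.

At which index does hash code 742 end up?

3

754: h=5 -> slot 5
694: h=1 -> slot 1
868: h=0 -> slot 0
939: h=1, probe 1,2 -> slot 2
742: h=0, probe 0,1,2,3 -> slot 3
Table: [868, 694, 939, 742, ., 754, .]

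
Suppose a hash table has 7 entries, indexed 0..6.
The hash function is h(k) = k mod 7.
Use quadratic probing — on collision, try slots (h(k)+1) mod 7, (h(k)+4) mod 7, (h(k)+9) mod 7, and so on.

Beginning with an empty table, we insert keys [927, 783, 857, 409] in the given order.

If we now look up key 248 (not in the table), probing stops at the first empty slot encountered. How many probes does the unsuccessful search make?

927: h=3 → slot 3
783: h=6 → slot 6
857: h=3, probe 3,4 → slot 4
409: h=3, probe 3,4,0 → slot 0
Table: [409, ∅, ∅, 927, 857, ∅, 783]
Lookup 248: h=3, probe 3,4,0,5 → slot 5 empty, not found.

4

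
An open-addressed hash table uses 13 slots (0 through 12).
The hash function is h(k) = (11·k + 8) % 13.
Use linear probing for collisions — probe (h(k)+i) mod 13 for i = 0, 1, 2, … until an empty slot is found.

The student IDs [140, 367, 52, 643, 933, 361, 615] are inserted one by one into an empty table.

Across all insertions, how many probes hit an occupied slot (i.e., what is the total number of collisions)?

Insert 140: h=1, slot 1 empty → index 1.
Insert 367: h=2, slot 2 empty → index 2.
Insert 52: h=8, slot 8 empty → index 8.
Insert 643: h=9, slot 9 empty → index 9.
Insert 933: h=1, slots 1,2 occupied → index 3.
Insert 361: h=1, slots 1,2,3 occupied → index 4.
Insert 615: h=0, slot 0 empty → index 0.
Table: [615, 140, 367, 933, 361, —, —, —, 52, 643, —, —, —]

5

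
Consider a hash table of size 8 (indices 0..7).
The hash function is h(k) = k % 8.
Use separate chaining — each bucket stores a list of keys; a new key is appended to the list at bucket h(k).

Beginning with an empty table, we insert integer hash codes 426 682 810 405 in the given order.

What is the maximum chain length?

3

Insert 426: h=2, bucket 2 empty -> new chain.
Insert 682: h=2, bucket 2 nonempty -> append to chain.
Insert 810: h=2, bucket 2 nonempty -> append to chain.
Insert 405: h=5, bucket 5 empty -> new chain.
Final buckets:
0: .
1: .
2: 426 -> 682 -> 810
3: .
4: .
5: 405
6: .
7: .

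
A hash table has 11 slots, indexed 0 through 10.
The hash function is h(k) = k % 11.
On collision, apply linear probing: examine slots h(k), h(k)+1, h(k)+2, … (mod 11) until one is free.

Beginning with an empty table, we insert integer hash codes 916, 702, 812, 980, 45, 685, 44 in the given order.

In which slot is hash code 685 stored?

916 hashes to 3; slot 3 is free -> place at 3.
702 hashes to 9; slot 9 is free -> place at 9.
812 hashes to 9; 9 taken -> place at 10.
980 hashes to 1; slot 1 is free -> place at 1.
45 hashes to 1; 1 taken -> place at 2.
685 hashes to 3; 3 taken -> place at 4.
44 hashes to 0; slot 0 is free -> place at 0.
Table: [44, 980, 45, 916, 685, —, —, —, —, 702, 812]

4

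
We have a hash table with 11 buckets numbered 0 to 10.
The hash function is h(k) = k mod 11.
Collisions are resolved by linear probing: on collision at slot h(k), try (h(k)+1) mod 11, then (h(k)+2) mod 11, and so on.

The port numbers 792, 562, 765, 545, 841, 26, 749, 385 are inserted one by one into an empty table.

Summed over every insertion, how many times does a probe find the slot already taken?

5

792: h=0 -> slot 0
562: h=1 -> slot 1
765: h=6 -> slot 6
545: h=6, probe 6,7 -> slot 7
841: h=5 -> slot 5
26: h=4 -> slot 4
749: h=1, probe 1,2 -> slot 2
385: h=0, probe 0,1,2,3 -> slot 3
Table: [792, 562, 749, 385, 26, 841, 765, 545, -, -, -]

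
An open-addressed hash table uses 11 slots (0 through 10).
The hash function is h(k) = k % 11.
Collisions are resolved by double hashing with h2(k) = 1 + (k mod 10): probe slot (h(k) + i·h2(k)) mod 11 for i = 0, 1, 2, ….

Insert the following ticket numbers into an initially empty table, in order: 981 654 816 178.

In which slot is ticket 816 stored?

9

Insert 981: h=2, slot 2 empty => index 2.
Insert 654: h=5, slot 5 empty => index 5.
Insert 816: h=2, h2=7, slot 2 occupied => index 9.
Insert 178: h=2, h2=9, slot 2 occupied => index 0.
Table: [178, -, 981, -, -, 654, -, -, -, 816, -]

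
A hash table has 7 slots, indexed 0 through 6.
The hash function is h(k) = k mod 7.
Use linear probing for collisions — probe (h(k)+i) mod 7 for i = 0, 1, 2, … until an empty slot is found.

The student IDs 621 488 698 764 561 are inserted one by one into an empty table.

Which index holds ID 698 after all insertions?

621 hashes to 5; slot 5 is free => place at 5.
488 hashes to 5; 5 taken => place at 6.
698 hashes to 5; 5,6 taken => place at 0.
764 hashes to 1; slot 1 is free => place at 1.
561 hashes to 1; 1 taken => place at 2.
Table: [698, 764, 561, —, —, 621, 488]

0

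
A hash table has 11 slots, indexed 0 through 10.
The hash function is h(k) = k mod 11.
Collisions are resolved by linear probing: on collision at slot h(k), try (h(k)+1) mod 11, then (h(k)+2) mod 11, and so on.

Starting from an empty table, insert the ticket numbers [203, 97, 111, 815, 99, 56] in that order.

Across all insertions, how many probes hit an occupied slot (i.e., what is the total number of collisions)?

203: h=5 → slot 5
97: h=9 → slot 9
111: h=1 → slot 1
815: h=1, probe 1,2 → slot 2
99: h=0 → slot 0
56: h=1, probe 1,2,3 → slot 3
Table: [99, 111, 815, 56, -, 203, -, -, -, 97, -]

3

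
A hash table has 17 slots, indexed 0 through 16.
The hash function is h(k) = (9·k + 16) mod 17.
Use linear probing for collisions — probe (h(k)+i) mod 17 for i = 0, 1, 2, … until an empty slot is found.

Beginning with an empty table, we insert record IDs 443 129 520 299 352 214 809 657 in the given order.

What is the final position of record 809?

Insert 443: h=8, slot 8 empty => index 8.
Insert 129: h=4, slot 4 empty => index 4.
Insert 520: h=4, slot 4 occupied => index 5.
Insert 299: h=4, slots 4,5 occupied => index 6.
Insert 352: h=5, slots 5,6 occupied => index 7.
Insert 214: h=4, slots 4,5,6,7,8 occupied => index 9.
Insert 809: h=4, slots 4,5,6,7,8,9 occupied => index 10.
Insert 657: h=13, slot 13 empty => index 13.
Table: [_, _, _, _, 129, 520, 299, 352, 443, 214, 809, _, _, 657, _, _, _]

10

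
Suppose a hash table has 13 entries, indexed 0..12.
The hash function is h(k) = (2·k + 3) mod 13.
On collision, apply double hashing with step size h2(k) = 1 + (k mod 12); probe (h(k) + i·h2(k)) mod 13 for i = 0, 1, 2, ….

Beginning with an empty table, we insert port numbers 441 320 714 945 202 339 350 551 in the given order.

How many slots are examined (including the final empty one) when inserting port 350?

3

441: h=1 => slot 1
320: h=6 => slot 6
714: h=1, h2=7, probe 1,8 => slot 8
945: h=8, h2=10, probe 8,5 => slot 5
202: h=4 => slot 4
339: h=5, h2=4, probe 5,9 => slot 9
350: h=1, h2=3, probe 1,4,7 => slot 7
551: h=0 => slot 0
Table: [551, 441, ., ., 202, 945, 320, 350, 714, 339, ., ., .]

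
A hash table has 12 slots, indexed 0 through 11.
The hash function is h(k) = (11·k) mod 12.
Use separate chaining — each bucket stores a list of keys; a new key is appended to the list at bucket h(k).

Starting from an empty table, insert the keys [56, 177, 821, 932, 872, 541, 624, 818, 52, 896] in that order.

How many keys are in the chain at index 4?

4

56 -> bucket 4
177 -> bucket 3
821 -> bucket 7
932 -> bucket 4 (collision)
872 -> bucket 4 (collision)
541 -> bucket 11
624 -> bucket 0
818 -> bucket 10
52 -> bucket 8
896 -> bucket 4 (collision)
Final buckets:
0: 624
1: ∅
2: ∅
3: 177
4: 56 -> 932 -> 872 -> 896
5: ∅
6: ∅
7: 821
8: 52
9: ∅
10: 818
11: 541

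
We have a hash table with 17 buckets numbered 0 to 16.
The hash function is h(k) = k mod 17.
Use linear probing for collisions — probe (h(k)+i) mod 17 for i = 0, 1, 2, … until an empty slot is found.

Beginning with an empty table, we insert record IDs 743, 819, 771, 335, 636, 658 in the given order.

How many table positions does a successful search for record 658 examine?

743 hashes to 12; slot 12 is free => place at 12.
819 hashes to 3; slot 3 is free => place at 3.
771 hashes to 6; slot 6 is free => place at 6.
335 hashes to 12; 12 taken => place at 13.
636 hashes to 7; slot 7 is free => place at 7.
658 hashes to 12; 12,13 taken => place at 14.
Table: [_, _, _, 819, _, _, 771, 636, _, _, _, _, 743, 335, 658, _, _]
Lookup 658: h=12, probe 12,13,14 → found at 14.

3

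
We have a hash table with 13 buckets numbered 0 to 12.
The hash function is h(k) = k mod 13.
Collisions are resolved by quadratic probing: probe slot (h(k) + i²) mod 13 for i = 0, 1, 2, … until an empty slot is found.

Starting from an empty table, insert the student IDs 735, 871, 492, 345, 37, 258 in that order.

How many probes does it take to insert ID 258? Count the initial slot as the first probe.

3

Insert 735: h=7, slot 7 empty => index 7.
Insert 871: h=0, slot 0 empty => index 0.
Insert 492: h=11, slot 11 empty => index 11.
Insert 345: h=7, slot 7 occupied => index 8.
Insert 37: h=11, slot 11 occupied => index 12.
Insert 258: h=11, slots 11,12 occupied => index 2.
Table: [871, -, 258, -, -, -, -, 735, 345, -, -, 492, 37]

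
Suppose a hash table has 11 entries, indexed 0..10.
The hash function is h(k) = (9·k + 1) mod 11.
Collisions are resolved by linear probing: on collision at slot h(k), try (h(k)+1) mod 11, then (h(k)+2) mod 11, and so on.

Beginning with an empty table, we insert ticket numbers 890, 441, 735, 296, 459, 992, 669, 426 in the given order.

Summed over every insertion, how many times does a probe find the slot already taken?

Insert 890: h=3, slot 3 empty → index 3.
Insert 441: h=10, slot 10 empty → index 10.
Insert 735: h=5, slot 5 empty → index 5.
Insert 296: h=3, slot 3 occupied → index 4.
Insert 459: h=7, slot 7 empty → index 7.
Insert 992: h=8, slot 8 empty → index 8.
Insert 669: h=5, slot 5 occupied → index 6.
Insert 426: h=7, slots 7,8 occupied → index 9.
Table: [., ., ., 890, 296, 735, 669, 459, 992, 426, 441]

4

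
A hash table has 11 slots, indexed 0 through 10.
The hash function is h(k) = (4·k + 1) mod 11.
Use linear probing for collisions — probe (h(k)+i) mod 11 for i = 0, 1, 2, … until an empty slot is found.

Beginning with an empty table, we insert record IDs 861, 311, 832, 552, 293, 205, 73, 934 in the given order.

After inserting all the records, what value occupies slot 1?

934

Insert 861: h=2, slot 2 empty → index 2.
Insert 311: h=2, slot 2 occupied → index 3.
Insert 832: h=7, slot 7 empty → index 7.
Insert 552: h=9, slot 9 empty → index 9.
Insert 293: h=7, slot 7 occupied → index 8.
Insert 205: h=7, slots 7,8,9 occupied → index 10.
Insert 73: h=7, slots 7,8,9,10 occupied → index 0.
Insert 934: h=8, slots 8,9,10,0 occupied → index 1.
Table: [73, 934, 861, 311, —, —, —, 832, 293, 552, 205]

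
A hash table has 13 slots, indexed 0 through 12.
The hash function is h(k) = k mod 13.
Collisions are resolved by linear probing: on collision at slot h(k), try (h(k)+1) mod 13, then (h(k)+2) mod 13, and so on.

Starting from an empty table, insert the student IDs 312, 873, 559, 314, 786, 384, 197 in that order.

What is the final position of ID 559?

312: h=0 => slot 0
873: h=2 => slot 2
559: h=0, probe 0,1 => slot 1
314: h=2, probe 2,3 => slot 3
786: h=6 => slot 6
384: h=7 => slot 7
197: h=2, probe 2,3,4 => slot 4
Table: [312, 559, 873, 314, 197, —, 786, 384, —, —, —, —, —]

1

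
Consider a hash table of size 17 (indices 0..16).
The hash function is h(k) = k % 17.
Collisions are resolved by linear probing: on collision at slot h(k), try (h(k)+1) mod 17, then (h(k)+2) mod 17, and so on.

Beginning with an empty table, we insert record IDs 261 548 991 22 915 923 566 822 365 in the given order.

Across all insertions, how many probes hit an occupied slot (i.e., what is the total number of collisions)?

16

Insert 261: h=6, slot 6 empty => index 6.
Insert 548: h=4, slot 4 empty => index 4.
Insert 991: h=5, slot 5 empty => index 5.
Insert 22: h=5, slots 5,6 occupied => index 7.
Insert 915: h=14, slot 14 empty => index 14.
Insert 923: h=5, slots 5,6,7 occupied => index 8.
Insert 566: h=5, slots 5,6,7,8 occupied => index 9.
Insert 822: h=6, slots 6,7,8,9 occupied => index 10.
Insert 365: h=8, slots 8,9,10 occupied => index 11.
Table: [., ., ., ., 548, 991, 261, 22, 923, 566, 822, 365, ., ., 915, ., .]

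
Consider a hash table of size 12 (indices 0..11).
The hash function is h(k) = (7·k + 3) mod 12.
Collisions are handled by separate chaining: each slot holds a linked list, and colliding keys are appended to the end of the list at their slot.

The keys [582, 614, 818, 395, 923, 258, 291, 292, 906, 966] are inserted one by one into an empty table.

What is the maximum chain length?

Insert 582: h=9, bucket 9 empty -> new chain.
Insert 614: h=5, bucket 5 empty -> new chain.
Insert 818: h=5, bucket 5 nonempty -> append to chain.
Insert 395: h=8, bucket 8 empty -> new chain.
Insert 923: h=8, bucket 8 nonempty -> append to chain.
Insert 258: h=9, bucket 9 nonempty -> append to chain.
Insert 291: h=0, bucket 0 empty -> new chain.
Insert 292: h=7, bucket 7 empty -> new chain.
Insert 906: h=9, bucket 9 nonempty -> append to chain.
Insert 966: h=9, bucket 9 nonempty -> append to chain.
Final buckets:
0: 291
1: ∅
2: ∅
3: ∅
4: ∅
5: 614 -> 818
6: ∅
7: 292
8: 395 -> 923
9: 582 -> 258 -> 906 -> 966
10: ∅
11: ∅

4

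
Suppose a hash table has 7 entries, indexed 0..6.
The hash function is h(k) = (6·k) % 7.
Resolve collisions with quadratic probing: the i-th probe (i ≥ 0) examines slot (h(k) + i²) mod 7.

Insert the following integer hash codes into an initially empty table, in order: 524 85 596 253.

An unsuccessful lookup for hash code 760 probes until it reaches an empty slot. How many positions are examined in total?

2

Insert 524: h=1, slot 1 empty → index 1.
Insert 85: h=6, slot 6 empty → index 6.
Insert 596: h=6, slot 6 occupied → index 0.
Insert 253: h=6, slots 6,0 occupied → index 3.
Table: [596, 524, _, 253, _, _, 85]
Lookup 760: h=3, probe 3,4 → slot 4 empty, not found.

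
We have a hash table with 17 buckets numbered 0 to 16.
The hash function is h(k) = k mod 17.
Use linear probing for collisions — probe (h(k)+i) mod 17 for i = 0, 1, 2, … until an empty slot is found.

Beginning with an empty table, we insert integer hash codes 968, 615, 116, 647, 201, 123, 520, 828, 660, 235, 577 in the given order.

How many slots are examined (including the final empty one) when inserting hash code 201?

2

Insert 968: h=16, slot 16 empty → index 16.
Insert 615: h=3, slot 3 empty → index 3.
Insert 116: h=14, slot 14 empty → index 14.
Insert 647: h=1, slot 1 empty → index 1.
Insert 201: h=14, slot 14 occupied → index 15.
Insert 123: h=4, slot 4 empty → index 4.
Insert 520: h=10, slot 10 empty → index 10.
Insert 828: h=12, slot 12 empty → index 12.
Insert 660: h=14, slots 14,15,16 occupied → index 0.
Insert 235: h=14, slots 14,15,16,0,1 occupied → index 2.
Insert 577: h=16, slots 16,0,1,2,3,4 occupied → index 5.
Table: [660, 647, 235, 615, 123, 577, ∅, ∅, ∅, ∅, 520, ∅, 828, ∅, 116, 201, 968]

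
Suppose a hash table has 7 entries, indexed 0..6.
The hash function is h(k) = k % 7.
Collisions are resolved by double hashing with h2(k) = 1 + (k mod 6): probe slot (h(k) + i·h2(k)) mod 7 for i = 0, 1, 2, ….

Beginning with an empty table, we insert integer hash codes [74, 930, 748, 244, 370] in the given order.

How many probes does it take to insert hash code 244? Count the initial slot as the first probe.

4

74 hashes to 4; slot 4 is free => place at 4.
930 hashes to 6; slot 6 is free => place at 6.
748 hashes to 6, h2=5; 6,4 taken => place at 2.
244 hashes to 6, h2=5; 6,4,2 taken => place at 0.
370 hashes to 6, h2=5; 6,4,2,0 taken => place at 5.
Table: [244, ∅, 748, ∅, 74, 370, 930]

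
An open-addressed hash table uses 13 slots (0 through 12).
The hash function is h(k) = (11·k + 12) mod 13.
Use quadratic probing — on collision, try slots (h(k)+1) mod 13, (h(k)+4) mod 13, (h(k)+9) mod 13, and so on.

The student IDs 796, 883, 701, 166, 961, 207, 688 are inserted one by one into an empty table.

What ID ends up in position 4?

796 hashes to 6; slot 6 is free -> place at 6.
883 hashes to 1; slot 1 is free -> place at 1.
701 hashes to 1; 1 taken -> place at 2.
166 hashes to 5; slot 5 is free -> place at 5.
961 hashes to 1; 1,2,5 taken -> place at 10.
207 hashes to 1; 1,2,5,10 taken -> place at 4.
688 hashes to 1; 1,2,5,10,4 taken -> place at 0.
Table: [688, 883, 701, -, 207, 166, 796, -, -, -, 961, -, -]

207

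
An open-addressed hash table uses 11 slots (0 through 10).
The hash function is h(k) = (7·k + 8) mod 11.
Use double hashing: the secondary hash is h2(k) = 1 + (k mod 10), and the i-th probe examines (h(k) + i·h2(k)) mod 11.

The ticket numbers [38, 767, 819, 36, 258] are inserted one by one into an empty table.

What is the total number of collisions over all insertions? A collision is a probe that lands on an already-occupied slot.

4

38 hashes to 10; slot 10 is free → place at 10.
767 hashes to 9; slot 9 is free → place at 9.
819 hashes to 10, h2=10; 10,9 taken → place at 8.
36 hashes to 7; slot 7 is free → place at 7.
258 hashes to 10, h2=9; 10,8 taken → place at 6.
Table: [∅, ∅, ∅, ∅, ∅, ∅, 258, 36, 819, 767, 38]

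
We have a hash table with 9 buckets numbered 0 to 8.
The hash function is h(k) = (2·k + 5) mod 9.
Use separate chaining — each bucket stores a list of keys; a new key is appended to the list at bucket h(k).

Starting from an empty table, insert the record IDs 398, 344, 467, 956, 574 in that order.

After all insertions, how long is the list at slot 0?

Insert 398: h=0, bucket 0 empty → new chain.
Insert 344: h=0, bucket 0 nonempty → append to chain.
Insert 467: h=3, bucket 3 empty → new chain.
Insert 956: h=0, bucket 0 nonempty → append to chain.
Insert 574: h=1, bucket 1 empty → new chain.
Final buckets:
0: 398 -> 344 -> 956
1: 574
2: —
3: 467
4: —
5: —
6: —
7: —
8: —

3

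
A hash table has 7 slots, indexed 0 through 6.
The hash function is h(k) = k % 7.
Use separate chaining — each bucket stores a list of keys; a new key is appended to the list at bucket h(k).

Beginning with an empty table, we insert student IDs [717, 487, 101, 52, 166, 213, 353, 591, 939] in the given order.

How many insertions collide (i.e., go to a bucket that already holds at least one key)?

717 → bucket 3
487 → bucket 4
101 → bucket 3 (collision)
52 → bucket 3 (collision)
166 → bucket 5
213 → bucket 3 (collision)
353 → bucket 3 (collision)
591 → bucket 3 (collision)
939 → bucket 1
Final buckets:
0: -
1: 939
2: -
3: 717 -> 101 -> 52 -> 213 -> 353 -> 591
4: 487
5: 166
6: -

5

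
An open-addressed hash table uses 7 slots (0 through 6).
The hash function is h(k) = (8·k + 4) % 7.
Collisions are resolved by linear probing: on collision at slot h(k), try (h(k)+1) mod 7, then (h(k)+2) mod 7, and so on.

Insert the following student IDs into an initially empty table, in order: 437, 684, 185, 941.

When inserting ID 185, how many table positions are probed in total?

2

437: h=0 → slot 0
684: h=2 → slot 2
185: h=0, probe 0,1 → slot 1
941: h=0, probe 0,1,2,3 → slot 3
Table: [437, 185, 684, 941, —, —, —]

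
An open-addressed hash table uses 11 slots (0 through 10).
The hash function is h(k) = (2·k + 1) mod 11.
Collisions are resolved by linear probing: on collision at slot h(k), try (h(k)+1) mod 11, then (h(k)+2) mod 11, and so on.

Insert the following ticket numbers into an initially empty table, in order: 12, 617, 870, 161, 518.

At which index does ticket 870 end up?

5

Insert 12: h=3, slot 3 empty → index 3.
Insert 617: h=3, slot 3 occupied → index 4.
Insert 870: h=3, slots 3,4 occupied → index 5.
Insert 161: h=4, slots 4,5 occupied → index 6.
Insert 518: h=3, slots 3,4,5,6 occupied → index 7.
Table: [., ., ., 12, 617, 870, 161, 518, ., ., .]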